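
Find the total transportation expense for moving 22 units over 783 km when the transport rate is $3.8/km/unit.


TC = dist * cost * units = 783 * 3.8 * 22 = $65458.80

$65458.80


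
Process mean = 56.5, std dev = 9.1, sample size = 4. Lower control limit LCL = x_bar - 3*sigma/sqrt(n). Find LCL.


LCL = 56.5 - 3 * 9.1 / sqrt(4)

42.85


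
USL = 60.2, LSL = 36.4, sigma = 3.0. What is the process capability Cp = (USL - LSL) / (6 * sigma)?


Cp = (60.2 - 36.4) / (6 * 3.0)

1.32


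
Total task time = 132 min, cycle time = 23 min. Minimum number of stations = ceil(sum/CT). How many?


Formula: N_min = ceil(Sum of Task Times / Cycle Time)
N_min = ceil(132 min / 23 min) = ceil(5.7391)
N_min = 6 stations

6


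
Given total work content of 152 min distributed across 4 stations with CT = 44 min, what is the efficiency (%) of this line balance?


Formula: Efficiency = Sum of Task Times / (N_stations * CT) * 100
Total station capacity = 4 stations * 44 min = 176 min
Efficiency = 152 / 176 * 100 = 86.4%

86.4%


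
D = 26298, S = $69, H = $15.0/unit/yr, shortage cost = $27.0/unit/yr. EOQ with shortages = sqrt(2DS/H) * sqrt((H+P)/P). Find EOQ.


Formula: EOQ* = sqrt(2DS/H) * sqrt((H+P)/P)
Base EOQ = sqrt(2*26298*69/15.0) = 491.88 units
Correction = sqrt((15.0+27.0)/27.0) = 1.24722
EOQ* = 491.88 * 1.24722 = 613.5 units

613.5 units


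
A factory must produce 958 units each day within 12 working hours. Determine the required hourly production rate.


Formula: Production Rate = Daily Demand / Available Hours
Rate = 958 units/day / 12 hours/day
Rate = 79.8 units/hour

79.8 units/hour


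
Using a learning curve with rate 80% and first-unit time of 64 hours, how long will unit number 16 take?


Formula: T_n = T_1 * (learning_rate)^(log2(n)) where learning_rate = rate/100
Doublings = log2(16) = 4
T_n = 64 * 0.8^4
T_n = 64 * 0.4096 = 26.2 hours

26.2 hours


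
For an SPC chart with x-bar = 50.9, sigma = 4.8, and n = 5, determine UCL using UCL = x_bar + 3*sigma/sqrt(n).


UCL = 50.9 + 3 * 4.8 / sqrt(5)

57.34


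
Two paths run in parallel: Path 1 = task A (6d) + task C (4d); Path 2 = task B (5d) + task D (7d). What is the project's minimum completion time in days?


Path 1 = 6 + 4 = 10 days
Path 2 = 5 + 7 = 12 days
Duration = max(10, 12) = 12 days

12 days


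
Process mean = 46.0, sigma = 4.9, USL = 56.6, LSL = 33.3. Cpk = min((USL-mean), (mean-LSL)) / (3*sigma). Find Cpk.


Cpu = (56.6 - 46.0) / (3 * 4.9) = 0.72
Cpl = (46.0 - 33.3) / (3 * 4.9) = 0.86
Cpk = min(0.72, 0.86) = 0.72

0.72


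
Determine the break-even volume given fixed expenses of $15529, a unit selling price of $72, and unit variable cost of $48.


Formula: BEQ = Fixed Costs / (Price - Variable Cost)
Contribution margin = $72 - $48 = $24/unit
BEQ = ceil($15529 / $24/unit) = ceil(647.04) = 648 units

648 units


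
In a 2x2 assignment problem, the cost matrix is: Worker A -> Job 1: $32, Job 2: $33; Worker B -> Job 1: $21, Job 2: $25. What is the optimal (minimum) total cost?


Option 1: A->1 + B->2 = $32 + $25 = $57
Option 2: A->2 + B->1 = $33 + $21 = $54
Min cost = min($57, $54) = $54

$54


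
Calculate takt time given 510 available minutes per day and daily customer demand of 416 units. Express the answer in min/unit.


Formula: Takt Time = Available Production Time / Customer Demand
Takt = 510 min/day / 416 units/day
Takt = 1.23 min/unit

1.23 min/unit


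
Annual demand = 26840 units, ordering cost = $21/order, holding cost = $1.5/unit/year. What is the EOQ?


Formula: EOQ = sqrt(2 * D * S / H)
Numerator: 2 * 26840 * 21 = 1127280
2DS/H = 1127280 / 1.5 = 751520.0
EOQ = sqrt(751520.0) = 866.9 units

866.9 units


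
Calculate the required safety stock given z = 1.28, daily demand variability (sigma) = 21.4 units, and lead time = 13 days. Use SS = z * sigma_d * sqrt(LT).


Formula: SS = z * sigma_d * sqrt(LT)
sqrt(LT) = sqrt(13) = 3.6056
SS = 1.28 * 21.4 * 3.6056
SS = 98.8 units

98.8 units


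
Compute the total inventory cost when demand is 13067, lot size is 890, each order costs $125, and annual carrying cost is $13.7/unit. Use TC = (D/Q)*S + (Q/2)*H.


TC = 13067/890 * 125 + 890/2 * 13.7

$7931.75


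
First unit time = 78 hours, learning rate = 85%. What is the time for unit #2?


Formula: T_n = T_1 * (learning_rate)^(log2(n)) where learning_rate = rate/100
Doublings = log2(2) = 1
T_n = 78 * 0.85^1
T_n = 78 * 0.85 = 66.3 hours

66.3 hours


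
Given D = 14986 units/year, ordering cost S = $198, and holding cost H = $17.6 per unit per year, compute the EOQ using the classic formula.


Formula: EOQ = sqrt(2 * D * S / H)
Numerator: 2 * 14986 * 198 = 5934456
2DS/H = 5934456 / 17.6 = 337185.0
EOQ = sqrt(337185.0) = 580.7 units

580.7 units


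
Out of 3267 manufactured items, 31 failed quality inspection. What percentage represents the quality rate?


Formula: Quality Rate = Good Pieces / Total Pieces * 100
Good pieces = 3267 - 31 = 3236
QR = 3236 / 3267 * 100 = 99.1%

99.1%


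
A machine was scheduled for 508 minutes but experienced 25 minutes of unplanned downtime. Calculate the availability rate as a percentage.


Formula: Availability = (Planned Time - Downtime) / Planned Time * 100
Uptime = 508 - 25 = 483 min
Availability = 483 / 508 * 100 = 95.1%

95.1%


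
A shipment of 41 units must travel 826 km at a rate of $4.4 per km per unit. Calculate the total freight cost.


TC = dist * cost * units = 826 * 4.4 * 41 = $149010.40

$149010.40


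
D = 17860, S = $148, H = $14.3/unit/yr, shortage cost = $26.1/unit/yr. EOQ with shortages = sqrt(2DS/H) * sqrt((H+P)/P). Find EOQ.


Formula: EOQ* = sqrt(2DS/H) * sqrt((H+P)/P)
Base EOQ = sqrt(2*17860*148/14.3) = 608.02 units
Correction = sqrt((14.3+26.1)/26.1) = 1.24414
EOQ* = 608.02 * 1.24414 = 756.5 units

756.5 units


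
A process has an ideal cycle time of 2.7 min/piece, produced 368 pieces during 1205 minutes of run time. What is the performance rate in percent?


Formula: Performance = (Ideal CT * Total Count) / Run Time * 100
Ideal output time = 2.7 * 368 = 993.6 min
Performance = 993.6 / 1205 * 100 = 82.5%

82.5%


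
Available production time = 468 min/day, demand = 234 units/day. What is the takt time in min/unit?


Formula: Takt Time = Available Production Time / Customer Demand
Takt = 468 min/day / 234 units/day
Takt = 2.0 min/unit

2.0 min/unit


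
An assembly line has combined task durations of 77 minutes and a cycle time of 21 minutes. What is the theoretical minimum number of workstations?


Formula: N_min = ceil(Sum of Task Times / Cycle Time)
N_min = ceil(77 min / 21 min) = ceil(3.6667)
N_min = 4 stations

4


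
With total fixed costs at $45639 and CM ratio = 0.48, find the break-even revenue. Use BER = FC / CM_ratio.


Formula: BER = Fixed Costs / Contribution Margin Ratio
BER = $45639 / 0.48
BER = $95081.25 (to the nearest cent)

$95081.25


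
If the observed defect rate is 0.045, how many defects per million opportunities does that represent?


DPMO = defect_rate * 1000000 = 0.045 * 1000000

45000


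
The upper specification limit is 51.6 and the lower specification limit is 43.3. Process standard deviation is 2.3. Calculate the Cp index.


Cp = (51.6 - 43.3) / (6 * 2.3)

0.6


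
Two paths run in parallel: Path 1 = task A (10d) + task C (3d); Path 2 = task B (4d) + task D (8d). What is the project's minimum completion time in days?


Path 1 = 10 + 3 = 13 days
Path 2 = 4 + 8 = 12 days
Duration = max(13, 12) = 13 days

13 days


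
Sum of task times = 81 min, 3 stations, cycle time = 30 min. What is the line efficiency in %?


Formula: Efficiency = Sum of Task Times / (N_stations * CT) * 100
Total station capacity = 3 stations * 30 min = 90 min
Efficiency = 81 / 90 * 100 = 90.0%

90.0%


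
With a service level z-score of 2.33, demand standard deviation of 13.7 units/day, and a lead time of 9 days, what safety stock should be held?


Formula: SS = z * sigma_d * sqrt(LT)
sqrt(LT) = sqrt(9) = 3.0
SS = 2.33 * 13.7 * 3.0
SS = 95.8 units

95.8 units


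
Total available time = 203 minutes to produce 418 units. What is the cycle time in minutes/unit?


Formula: CT = Available Time / Number of Units
CT = 203 min / 418 units
CT = 0.49 min/unit

0.49 min/unit


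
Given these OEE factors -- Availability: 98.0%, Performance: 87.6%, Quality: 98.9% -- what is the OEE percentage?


Formula: OEE = Availability * Performance * Quality / 10000
A * P = 98.0% * 87.6% / 100 = 85.85%
OEE = 85.85% * 98.9% / 100 = 84.9%

84.9%


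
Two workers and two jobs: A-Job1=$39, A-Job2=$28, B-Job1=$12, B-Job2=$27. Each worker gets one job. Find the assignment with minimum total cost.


Option 1: A->1 + B->2 = $39 + $27 = $66
Option 2: A->2 + B->1 = $28 + $12 = $40
Min cost = min($66, $40) = $40

$40


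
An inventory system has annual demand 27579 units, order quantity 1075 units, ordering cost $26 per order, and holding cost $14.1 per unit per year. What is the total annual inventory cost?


TC = 27579/1075 * 26 + 1075/2 * 14.1

$8245.78


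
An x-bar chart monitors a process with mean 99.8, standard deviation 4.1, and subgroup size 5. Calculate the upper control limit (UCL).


UCL = 99.8 + 3 * 4.1 / sqrt(5)

105.3


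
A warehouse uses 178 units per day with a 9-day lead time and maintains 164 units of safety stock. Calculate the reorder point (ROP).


Formula: ROP = (Daily Demand * Lead Time) + Safety Stock
Demand during lead time = 178 * 9 = 1602 units
ROP = 1602 + 164 = 1766 units

1766 units


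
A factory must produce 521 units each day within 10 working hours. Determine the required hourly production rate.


Formula: Production Rate = Daily Demand / Available Hours
Rate = 521 units/day / 10 hours/day
Rate = 52.1 units/hour

52.1 units/hour


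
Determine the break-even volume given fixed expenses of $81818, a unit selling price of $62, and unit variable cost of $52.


Formula: BEQ = Fixed Costs / (Price - Variable Cost)
Contribution margin = $62 - $52 = $10/unit
BEQ = ceil($81818 / $10/unit) = ceil(8181.8) = 8182 units

8182 units


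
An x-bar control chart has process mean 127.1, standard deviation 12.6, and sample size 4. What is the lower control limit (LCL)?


LCL = 127.1 - 3 * 12.6 / sqrt(4)

108.2


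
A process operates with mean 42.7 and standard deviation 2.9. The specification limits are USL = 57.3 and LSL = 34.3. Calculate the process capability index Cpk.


Cpu = (57.3 - 42.7) / (3 * 2.9) = 1.68
Cpl = (42.7 - 34.3) / (3 * 2.9) = 0.97
Cpk = min(1.68, 0.97) = 0.97

0.97


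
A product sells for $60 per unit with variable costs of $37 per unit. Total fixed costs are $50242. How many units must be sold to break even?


Formula: BEQ = Fixed Costs / (Price - Variable Cost)
Contribution margin = $60 - $37 = $23/unit
BEQ = ceil($50242 / $23/unit) = ceil(2184.43) = 2185 units

2185 units


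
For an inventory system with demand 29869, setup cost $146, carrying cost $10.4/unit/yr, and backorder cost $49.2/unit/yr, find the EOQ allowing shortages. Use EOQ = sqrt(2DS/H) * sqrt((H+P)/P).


Formula: EOQ* = sqrt(2DS/H) * sqrt((H+P)/P)
Base EOQ = sqrt(2*29869*146/10.4) = 915.77 units
Correction = sqrt((10.4+49.2)/49.2) = 1.10063
EOQ* = 915.77 * 1.10063 = 1007.9 units

1007.9 units


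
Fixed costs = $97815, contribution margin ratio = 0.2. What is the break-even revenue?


Formula: BER = Fixed Costs / Contribution Margin Ratio
BER = $97815 / 0.2
BER = $489075.00 (to the nearest cent)

$489075.00


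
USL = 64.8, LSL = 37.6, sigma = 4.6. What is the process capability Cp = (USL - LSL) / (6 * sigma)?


Cp = (64.8 - 37.6) / (6 * 4.6)

0.99


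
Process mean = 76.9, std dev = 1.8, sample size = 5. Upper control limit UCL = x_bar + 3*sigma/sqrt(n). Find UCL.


UCL = 76.9 + 3 * 1.8 / sqrt(5)

79.31


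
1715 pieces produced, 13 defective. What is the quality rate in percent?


Formula: Quality Rate = Good Pieces / Total Pieces * 100
Good pieces = 1715 - 13 = 1702
QR = 1702 / 1715 * 100 = 99.2%

99.2%


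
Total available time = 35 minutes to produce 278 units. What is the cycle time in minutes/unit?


Formula: CT = Available Time / Number of Units
CT = 35 min / 278 units
CT = 0.13 min/unit

0.13 min/unit


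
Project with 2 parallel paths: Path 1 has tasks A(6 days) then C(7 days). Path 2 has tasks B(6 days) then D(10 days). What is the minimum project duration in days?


Path 1 = 6 + 7 = 13 days
Path 2 = 6 + 10 = 16 days
Duration = max(13, 16) = 16 days

16 days


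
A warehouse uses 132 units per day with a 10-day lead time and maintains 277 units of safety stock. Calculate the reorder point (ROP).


Formula: ROP = (Daily Demand * Lead Time) + Safety Stock
Demand during lead time = 132 * 10 = 1320 units
ROP = 1320 + 277 = 1597 units

1597 units


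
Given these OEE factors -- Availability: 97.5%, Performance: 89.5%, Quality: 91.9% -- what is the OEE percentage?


Formula: OEE = Availability * Performance * Quality / 10000
A * P = 97.5% * 89.5% / 100 = 87.26%
OEE = 87.26% * 91.9% / 100 = 80.2%

80.2%


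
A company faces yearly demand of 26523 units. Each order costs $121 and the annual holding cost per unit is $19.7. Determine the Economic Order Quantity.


Formula: EOQ = sqrt(2 * D * S / H)
Numerator: 2 * 26523 * 121 = 6418566
2DS/H = 6418566 / 19.7 = 325815.5
EOQ = sqrt(325815.5) = 570.8 units

570.8 units


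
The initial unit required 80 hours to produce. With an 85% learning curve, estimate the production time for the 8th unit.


Formula: T_n = T_1 * (learning_rate)^(log2(n)) where learning_rate = rate/100
Doublings = log2(8) = 3
T_n = 80 * 0.85^3
T_n = 80 * 0.6141 = 49.1 hours

49.1 hours


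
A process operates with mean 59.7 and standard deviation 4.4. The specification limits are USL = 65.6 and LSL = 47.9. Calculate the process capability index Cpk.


Cpu = (65.6 - 59.7) / (3 * 4.4) = 0.45
Cpl = (59.7 - 47.9) / (3 * 4.4) = 0.89
Cpk = min(0.45, 0.89) = 0.45

0.45


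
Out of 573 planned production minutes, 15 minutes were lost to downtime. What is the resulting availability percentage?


Formula: Availability = (Planned Time - Downtime) / Planned Time * 100
Uptime = 573 - 15 = 558 min
Availability = 558 / 573 * 100 = 97.4%

97.4%


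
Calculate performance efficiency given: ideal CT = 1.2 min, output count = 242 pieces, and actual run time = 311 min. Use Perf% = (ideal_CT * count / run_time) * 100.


Formula: Performance = (Ideal CT * Total Count) / Run Time * 100
Ideal output time = 1.2 * 242 = 290.4 min
Performance = 290.4 / 311 * 100 = 93.4%

93.4%


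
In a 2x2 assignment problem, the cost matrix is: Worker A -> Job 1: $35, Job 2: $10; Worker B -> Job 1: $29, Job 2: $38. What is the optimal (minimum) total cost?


Option 1: A->1 + B->2 = $35 + $38 = $73
Option 2: A->2 + B->1 = $10 + $29 = $39
Min cost = min($73, $39) = $39

$39


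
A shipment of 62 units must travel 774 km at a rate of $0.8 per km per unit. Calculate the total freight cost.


TC = dist * cost * units = 774 * 0.8 * 62 = $38390.40

$38390.40


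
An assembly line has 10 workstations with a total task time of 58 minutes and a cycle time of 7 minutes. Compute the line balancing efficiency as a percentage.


Formula: Efficiency = Sum of Task Times / (N_stations * CT) * 100
Total station capacity = 10 stations * 7 min = 70 min
Efficiency = 58 / 70 * 100 = 82.9%

82.9%


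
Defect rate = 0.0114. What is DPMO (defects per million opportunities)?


DPMO = defect_rate * 1000000 = 0.0114 * 1000000

11400


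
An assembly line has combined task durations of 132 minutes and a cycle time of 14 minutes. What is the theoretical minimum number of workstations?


Formula: N_min = ceil(Sum of Task Times / Cycle Time)
N_min = ceil(132 min / 14 min) = ceil(9.4286)
N_min = 10 stations

10


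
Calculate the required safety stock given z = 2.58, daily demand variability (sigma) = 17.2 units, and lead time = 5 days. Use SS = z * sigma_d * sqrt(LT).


Formula: SS = z * sigma_d * sqrt(LT)
sqrt(LT) = sqrt(5) = 2.2361
SS = 2.58 * 17.2 * 2.2361
SS = 99.2 units

99.2 units


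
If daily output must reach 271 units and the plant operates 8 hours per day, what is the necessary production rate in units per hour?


Formula: Production Rate = Daily Demand / Available Hours
Rate = 271 units/day / 8 hours/day
Rate = 33.9 units/hour

33.9 units/hour


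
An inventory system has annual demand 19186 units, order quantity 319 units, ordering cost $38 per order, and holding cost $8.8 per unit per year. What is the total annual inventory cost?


TC = 19186/319 * 38 + 319/2 * 8.8

$3689.08


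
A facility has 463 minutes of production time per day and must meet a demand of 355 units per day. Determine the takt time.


Formula: Takt Time = Available Production Time / Customer Demand
Takt = 463 min/day / 355 units/day
Takt = 1.3 min/unit

1.3 min/unit


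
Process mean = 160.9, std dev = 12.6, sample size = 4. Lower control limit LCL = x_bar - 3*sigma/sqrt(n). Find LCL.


LCL = 160.9 - 3 * 12.6 / sqrt(4)

142.0


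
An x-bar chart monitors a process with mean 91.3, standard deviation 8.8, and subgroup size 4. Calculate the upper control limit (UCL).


UCL = 91.3 + 3 * 8.8 / sqrt(4)

104.5


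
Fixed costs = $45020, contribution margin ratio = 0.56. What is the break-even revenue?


Formula: BER = Fixed Costs / Contribution Margin Ratio
BER = $45020 / 0.56
BER = $80392.86 (to the nearest cent)

$80392.86


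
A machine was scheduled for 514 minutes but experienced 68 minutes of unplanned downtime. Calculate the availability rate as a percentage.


Formula: Availability = (Planned Time - Downtime) / Planned Time * 100
Uptime = 514 - 68 = 446 min
Availability = 446 / 514 * 100 = 86.8%

86.8%


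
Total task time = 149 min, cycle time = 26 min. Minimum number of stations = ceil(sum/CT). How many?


Formula: N_min = ceil(Sum of Task Times / Cycle Time)
N_min = ceil(149 min / 26 min) = ceil(5.7308)
N_min = 6 stations

6


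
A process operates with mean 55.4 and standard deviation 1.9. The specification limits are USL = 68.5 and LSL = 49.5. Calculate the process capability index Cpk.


Cpu = (68.5 - 55.4) / (3 * 1.9) = 2.3
Cpl = (55.4 - 49.5) / (3 * 1.9) = 1.04
Cpk = min(2.3, 1.04) = 1.04

1.04


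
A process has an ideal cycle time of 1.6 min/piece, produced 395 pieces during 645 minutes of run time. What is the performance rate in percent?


Formula: Performance = (Ideal CT * Total Count) / Run Time * 100
Ideal output time = 1.6 * 395 = 632.0 min
Performance = 632.0 / 645 * 100 = 98.0%

98.0%


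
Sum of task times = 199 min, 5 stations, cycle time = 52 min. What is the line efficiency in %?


Formula: Efficiency = Sum of Task Times / (N_stations * CT) * 100
Total station capacity = 5 stations * 52 min = 260 min
Efficiency = 199 / 260 * 100 = 76.5%

76.5%


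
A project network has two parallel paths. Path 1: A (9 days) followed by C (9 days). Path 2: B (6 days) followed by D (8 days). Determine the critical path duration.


Path 1 = 9 + 9 = 18 days
Path 2 = 6 + 8 = 14 days
Duration = max(18, 14) = 18 days

18 days


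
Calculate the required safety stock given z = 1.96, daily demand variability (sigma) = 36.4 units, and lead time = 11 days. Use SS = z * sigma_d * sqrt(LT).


Formula: SS = z * sigma_d * sqrt(LT)
sqrt(LT) = sqrt(11) = 3.3166
SS = 1.96 * 36.4 * 3.3166
SS = 236.6 units

236.6 units


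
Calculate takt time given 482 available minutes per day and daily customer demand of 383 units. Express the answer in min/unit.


Formula: Takt Time = Available Production Time / Customer Demand
Takt = 482 min/day / 383 units/day
Takt = 1.26 min/unit

1.26 min/unit


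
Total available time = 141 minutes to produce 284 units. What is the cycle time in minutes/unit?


Formula: CT = Available Time / Number of Units
CT = 141 min / 284 units
CT = 0.5 min/unit

0.5 min/unit


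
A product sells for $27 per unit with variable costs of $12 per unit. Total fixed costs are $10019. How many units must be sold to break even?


Formula: BEQ = Fixed Costs / (Price - Variable Cost)
Contribution margin = $27 - $12 = $15/unit
BEQ = ceil($10019 / $15/unit) = ceil(667.93) = 668 units

668 units


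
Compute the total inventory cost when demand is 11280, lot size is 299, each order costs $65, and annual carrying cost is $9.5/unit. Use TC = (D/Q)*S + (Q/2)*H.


TC = 11280/299 * 65 + 299/2 * 9.5

$3872.42


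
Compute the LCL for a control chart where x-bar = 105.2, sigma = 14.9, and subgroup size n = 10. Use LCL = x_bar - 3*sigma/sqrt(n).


LCL = 105.2 - 3 * 14.9 / sqrt(10)

91.06


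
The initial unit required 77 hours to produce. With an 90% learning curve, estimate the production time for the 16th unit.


Formula: T_n = T_1 * (learning_rate)^(log2(n)) where learning_rate = rate/100
Doublings = log2(16) = 4
T_n = 77 * 0.9^4
T_n = 77 * 0.6561 = 50.5 hours

50.5 hours


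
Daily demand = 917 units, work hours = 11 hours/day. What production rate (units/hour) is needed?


Formula: Production Rate = Daily Demand / Available Hours
Rate = 917 units/day / 11 hours/day
Rate = 83.4 units/hour

83.4 units/hour


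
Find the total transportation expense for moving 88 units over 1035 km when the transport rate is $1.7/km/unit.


TC = dist * cost * units = 1035 * 1.7 * 88 = $154836.00

$154836.00


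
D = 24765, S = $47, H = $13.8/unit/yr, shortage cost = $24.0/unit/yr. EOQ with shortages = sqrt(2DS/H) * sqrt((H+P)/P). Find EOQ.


Formula: EOQ* = sqrt(2DS/H) * sqrt((H+P)/P)
Base EOQ = sqrt(2*24765*47/13.8) = 410.72 units
Correction = sqrt((13.8+24.0)/24.0) = 1.25499
EOQ* = 410.72 * 1.25499 = 515.4 units

515.4 units


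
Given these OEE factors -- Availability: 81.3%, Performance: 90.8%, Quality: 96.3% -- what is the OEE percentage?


Formula: OEE = Availability * Performance * Quality / 10000
A * P = 81.3% * 90.8% / 100 = 73.82%
OEE = 73.82% * 96.3% / 100 = 71.1%

71.1%


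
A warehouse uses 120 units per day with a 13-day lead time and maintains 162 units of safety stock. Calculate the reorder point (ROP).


Formula: ROP = (Daily Demand * Lead Time) + Safety Stock
Demand during lead time = 120 * 13 = 1560 units
ROP = 1560 + 162 = 1722 units

1722 units


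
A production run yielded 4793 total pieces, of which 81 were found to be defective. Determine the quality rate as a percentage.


Formula: Quality Rate = Good Pieces / Total Pieces * 100
Good pieces = 4793 - 81 = 4712
QR = 4712 / 4793 * 100 = 98.3%

98.3%


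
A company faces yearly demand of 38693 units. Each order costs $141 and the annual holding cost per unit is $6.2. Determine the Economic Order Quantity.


Formula: EOQ = sqrt(2 * D * S / H)
Numerator: 2 * 38693 * 141 = 10911426
2DS/H = 10911426 / 6.2 = 1759907.4
EOQ = sqrt(1759907.4) = 1326.6 units

1326.6 units


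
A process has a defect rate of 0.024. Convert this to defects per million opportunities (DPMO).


DPMO = defect_rate * 1000000 = 0.024 * 1000000

24000


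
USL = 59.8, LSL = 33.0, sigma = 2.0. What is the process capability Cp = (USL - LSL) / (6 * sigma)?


Cp = (59.8 - 33.0) / (6 * 2.0)

2.23


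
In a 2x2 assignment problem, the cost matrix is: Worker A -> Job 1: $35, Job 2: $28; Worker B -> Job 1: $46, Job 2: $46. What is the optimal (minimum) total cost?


Option 1: A->1 + B->2 = $35 + $46 = $81
Option 2: A->2 + B->1 = $28 + $46 = $74
Min cost = min($81, $74) = $74

$74


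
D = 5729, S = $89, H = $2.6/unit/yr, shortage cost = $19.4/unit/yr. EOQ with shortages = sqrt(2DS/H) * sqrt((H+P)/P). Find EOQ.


Formula: EOQ* = sqrt(2DS/H) * sqrt((H+P)/P)
Base EOQ = sqrt(2*5729*89/2.6) = 626.27 units
Correction = sqrt((2.6+19.4)/19.4) = 1.0649
EOQ* = 626.27 * 1.0649 = 666.9 units

666.9 units


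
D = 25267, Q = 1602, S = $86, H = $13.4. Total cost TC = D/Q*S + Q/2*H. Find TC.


TC = 25267/1602 * 86 + 1602/2 * 13.4

$12089.81


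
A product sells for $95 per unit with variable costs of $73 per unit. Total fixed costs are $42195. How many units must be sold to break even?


Formula: BEQ = Fixed Costs / (Price - Variable Cost)
Contribution margin = $95 - $73 = $22/unit
BEQ = ceil($42195 / $22/unit) = ceil(1917.95) = 1918 units

1918 units


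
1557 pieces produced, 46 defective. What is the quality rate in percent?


Formula: Quality Rate = Good Pieces / Total Pieces * 100
Good pieces = 1557 - 46 = 1511
QR = 1511 / 1557 * 100 = 97.0%

97.0%


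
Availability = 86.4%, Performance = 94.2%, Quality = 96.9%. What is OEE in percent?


Formula: OEE = Availability * Performance * Quality / 10000
A * P = 86.4% * 94.2% / 100 = 81.39%
OEE = 81.39% * 96.9% / 100 = 78.9%

78.9%


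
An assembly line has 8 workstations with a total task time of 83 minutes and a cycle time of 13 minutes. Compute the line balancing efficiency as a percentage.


Formula: Efficiency = Sum of Task Times / (N_stations * CT) * 100
Total station capacity = 8 stations * 13 min = 104 min
Efficiency = 83 / 104 * 100 = 79.8%

79.8%


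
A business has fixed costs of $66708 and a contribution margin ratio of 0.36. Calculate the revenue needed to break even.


Formula: BER = Fixed Costs / Contribution Margin Ratio
BER = $66708 / 0.36
BER = $185300.00 (to the nearest cent)

$185300.00


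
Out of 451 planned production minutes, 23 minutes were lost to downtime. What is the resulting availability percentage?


Formula: Availability = (Planned Time - Downtime) / Planned Time * 100
Uptime = 451 - 23 = 428 min
Availability = 428 / 451 * 100 = 94.9%

94.9%


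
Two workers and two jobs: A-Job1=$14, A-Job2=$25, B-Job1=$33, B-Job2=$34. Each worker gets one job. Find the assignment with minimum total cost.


Option 1: A->1 + B->2 = $14 + $34 = $48
Option 2: A->2 + B->1 = $25 + $33 = $58
Min cost = min($48, $58) = $48

$48


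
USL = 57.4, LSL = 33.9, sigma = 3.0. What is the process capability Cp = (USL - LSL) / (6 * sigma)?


Cp = (57.4 - 33.9) / (6 * 3.0)

1.31


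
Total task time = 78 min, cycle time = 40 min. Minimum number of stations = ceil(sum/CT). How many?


Formula: N_min = ceil(Sum of Task Times / Cycle Time)
N_min = ceil(78 min / 40 min) = ceil(1.95)
N_min = 2 stations

2


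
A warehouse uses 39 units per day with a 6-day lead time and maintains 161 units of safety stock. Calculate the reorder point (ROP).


Formula: ROP = (Daily Demand * Lead Time) + Safety Stock
Demand during lead time = 39 * 6 = 234 units
ROP = 234 + 161 = 395 units

395 units


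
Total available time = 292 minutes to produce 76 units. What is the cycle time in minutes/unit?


Formula: CT = Available Time / Number of Units
CT = 292 min / 76 units
CT = 3.84 min/unit

3.84 min/unit


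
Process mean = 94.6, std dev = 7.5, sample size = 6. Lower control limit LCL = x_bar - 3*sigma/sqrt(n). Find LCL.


LCL = 94.6 - 3 * 7.5 / sqrt(6)

85.41


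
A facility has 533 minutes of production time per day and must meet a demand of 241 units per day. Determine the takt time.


Formula: Takt Time = Available Production Time / Customer Demand
Takt = 533 min/day / 241 units/day
Takt = 2.21 min/unit

2.21 min/unit


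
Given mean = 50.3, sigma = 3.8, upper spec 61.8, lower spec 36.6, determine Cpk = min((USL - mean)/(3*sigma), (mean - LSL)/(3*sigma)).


Cpu = (61.8 - 50.3) / (3 * 3.8) = 1.01
Cpl = (50.3 - 36.6) / (3 * 3.8) = 1.2
Cpk = min(1.01, 1.2) = 1.01

1.01


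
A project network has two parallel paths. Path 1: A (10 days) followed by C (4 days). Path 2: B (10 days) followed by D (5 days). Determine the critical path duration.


Path 1 = 10 + 4 = 14 days
Path 2 = 10 + 5 = 15 days
Duration = max(14, 15) = 15 days

15 days


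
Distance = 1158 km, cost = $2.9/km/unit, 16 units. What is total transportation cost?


TC = dist * cost * units = 1158 * 2.9 * 16 = $53731.20

$53731.20


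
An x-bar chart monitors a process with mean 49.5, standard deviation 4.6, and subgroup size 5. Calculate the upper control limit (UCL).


UCL = 49.5 + 3 * 4.6 / sqrt(5)

55.67


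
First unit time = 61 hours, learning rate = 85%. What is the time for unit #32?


Formula: T_n = T_1 * (learning_rate)^(log2(n)) where learning_rate = rate/100
Doublings = log2(32) = 5
T_n = 61 * 0.85^5
T_n = 61 * 0.4437 = 27.1 hours

27.1 hours


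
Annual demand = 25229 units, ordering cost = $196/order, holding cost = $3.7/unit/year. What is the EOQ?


Formula: EOQ = sqrt(2 * D * S / H)
Numerator: 2 * 25229 * 196 = 9889768
2DS/H = 9889768 / 3.7 = 2672910.3
EOQ = sqrt(2672910.3) = 1634.9 units

1634.9 units


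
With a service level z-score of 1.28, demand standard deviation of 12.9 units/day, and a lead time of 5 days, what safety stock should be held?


Formula: SS = z * sigma_d * sqrt(LT)
sqrt(LT) = sqrt(5) = 2.2361
SS = 1.28 * 12.9 * 2.2361
SS = 36.9 units

36.9 units


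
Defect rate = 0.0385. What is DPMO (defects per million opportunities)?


DPMO = defect_rate * 1000000 = 0.0385 * 1000000

38500


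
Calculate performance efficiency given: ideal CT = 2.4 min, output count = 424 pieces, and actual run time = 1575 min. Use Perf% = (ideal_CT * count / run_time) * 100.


Formula: Performance = (Ideal CT * Total Count) / Run Time * 100
Ideal output time = 2.4 * 424 = 1017.6 min
Performance = 1017.6 / 1575 * 100 = 64.6%

64.6%


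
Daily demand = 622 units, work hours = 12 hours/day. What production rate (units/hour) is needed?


Formula: Production Rate = Daily Demand / Available Hours
Rate = 622 units/day / 12 hours/day
Rate = 51.8 units/hour

51.8 units/hour


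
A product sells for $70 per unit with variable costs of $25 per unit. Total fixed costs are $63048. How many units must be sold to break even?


Formula: BEQ = Fixed Costs / (Price - Variable Cost)
Contribution margin = $70 - $25 = $45/unit
BEQ = ceil($63048 / $45/unit) = ceil(1401.07) = 1402 units

1402 units


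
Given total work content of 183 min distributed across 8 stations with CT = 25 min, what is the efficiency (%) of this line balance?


Formula: Efficiency = Sum of Task Times / (N_stations * CT) * 100
Total station capacity = 8 stations * 25 min = 200 min
Efficiency = 183 / 200 * 100 = 91.5%

91.5%


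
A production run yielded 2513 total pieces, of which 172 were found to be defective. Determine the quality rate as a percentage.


Formula: Quality Rate = Good Pieces / Total Pieces * 100
Good pieces = 2513 - 172 = 2341
QR = 2341 / 2513 * 100 = 93.2%

93.2%


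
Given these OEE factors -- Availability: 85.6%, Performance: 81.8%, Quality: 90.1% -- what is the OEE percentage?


Formula: OEE = Availability * Performance * Quality / 10000
A * P = 85.6% * 81.8% / 100 = 70.02%
OEE = 70.02% * 90.1% / 100 = 63.1%

63.1%


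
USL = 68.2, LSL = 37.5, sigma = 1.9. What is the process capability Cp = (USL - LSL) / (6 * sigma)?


Cp = (68.2 - 37.5) / (6 * 1.9)

2.69


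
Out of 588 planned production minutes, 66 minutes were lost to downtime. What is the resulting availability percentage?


Formula: Availability = (Planned Time - Downtime) / Planned Time * 100
Uptime = 588 - 66 = 522 min
Availability = 522 / 588 * 100 = 88.8%

88.8%


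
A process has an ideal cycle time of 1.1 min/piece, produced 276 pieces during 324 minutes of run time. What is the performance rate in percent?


Formula: Performance = (Ideal CT * Total Count) / Run Time * 100
Ideal output time = 1.1 * 276 = 303.6 min
Performance = 303.6 / 324 * 100 = 93.7%

93.7%


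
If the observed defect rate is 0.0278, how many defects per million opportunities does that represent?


DPMO = defect_rate * 1000000 = 0.0278 * 1000000

27800


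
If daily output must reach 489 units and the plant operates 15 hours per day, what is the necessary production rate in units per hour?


Formula: Production Rate = Daily Demand / Available Hours
Rate = 489 units/day / 15 hours/day
Rate = 32.6 units/hour

32.6 units/hour


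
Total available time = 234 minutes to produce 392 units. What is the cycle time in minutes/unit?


Formula: CT = Available Time / Number of Units
CT = 234 min / 392 units
CT = 0.6 min/unit

0.6 min/unit


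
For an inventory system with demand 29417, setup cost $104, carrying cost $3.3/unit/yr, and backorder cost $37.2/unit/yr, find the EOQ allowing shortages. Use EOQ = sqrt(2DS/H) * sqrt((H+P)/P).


Formula: EOQ* = sqrt(2DS/H) * sqrt((H+P)/P)
Base EOQ = sqrt(2*29417*104/3.3) = 1361.68 units
Correction = sqrt((3.3+37.2)/37.2) = 1.04341
EOQ* = 1361.68 * 1.04341 = 1420.8 units

1420.8 units


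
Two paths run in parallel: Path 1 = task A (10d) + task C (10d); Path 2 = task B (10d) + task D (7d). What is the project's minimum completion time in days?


Path 1 = 10 + 10 = 20 days
Path 2 = 10 + 7 = 17 days
Duration = max(20, 17) = 20 days

20 days


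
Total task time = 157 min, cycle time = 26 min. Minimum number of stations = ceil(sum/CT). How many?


Formula: N_min = ceil(Sum of Task Times / Cycle Time)
N_min = ceil(157 min / 26 min) = ceil(6.0385)
N_min = 7 stations

7


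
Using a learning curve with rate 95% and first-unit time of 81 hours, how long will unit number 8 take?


Formula: T_n = T_1 * (learning_rate)^(log2(n)) where learning_rate = rate/100
Doublings = log2(8) = 3
T_n = 81 * 0.95^3
T_n = 81 * 0.8574 = 69.4 hours

69.4 hours


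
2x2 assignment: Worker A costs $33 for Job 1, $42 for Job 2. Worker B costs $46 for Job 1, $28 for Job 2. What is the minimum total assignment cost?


Option 1: A->1 + B->2 = $33 + $28 = $61
Option 2: A->2 + B->1 = $42 + $46 = $88
Min cost = min($61, $88) = $61

$61


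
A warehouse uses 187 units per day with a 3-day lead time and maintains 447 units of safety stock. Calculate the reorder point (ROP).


Formula: ROP = (Daily Demand * Lead Time) + Safety Stock
Demand during lead time = 187 * 3 = 561 units
ROP = 561 + 447 = 1008 units

1008 units


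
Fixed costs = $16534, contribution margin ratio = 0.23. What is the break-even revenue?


Formula: BER = Fixed Costs / Contribution Margin Ratio
BER = $16534 / 0.23
BER = $71886.96 (to the nearest cent)

$71886.96


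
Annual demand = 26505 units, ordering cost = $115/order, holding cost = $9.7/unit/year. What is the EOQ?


Formula: EOQ = sqrt(2 * D * S / H)
Numerator: 2 * 26505 * 115 = 6096150
2DS/H = 6096150 / 9.7 = 628469.1
EOQ = sqrt(628469.1) = 792.8 units

792.8 units


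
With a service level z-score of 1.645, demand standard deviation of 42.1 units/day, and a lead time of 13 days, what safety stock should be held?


Formula: SS = z * sigma_d * sqrt(LT)
sqrt(LT) = sqrt(13) = 3.6056
SS = 1.645 * 42.1 * 3.6056
SS = 249.7 units

249.7 units


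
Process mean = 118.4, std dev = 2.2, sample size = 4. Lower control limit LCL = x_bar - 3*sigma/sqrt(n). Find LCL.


LCL = 118.4 - 3 * 2.2 / sqrt(4)

115.1


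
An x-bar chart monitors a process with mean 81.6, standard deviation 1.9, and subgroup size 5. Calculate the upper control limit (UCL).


UCL = 81.6 + 3 * 1.9 / sqrt(5)

84.15


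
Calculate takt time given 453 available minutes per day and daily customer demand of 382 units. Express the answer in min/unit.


Formula: Takt Time = Available Production Time / Customer Demand
Takt = 453 min/day / 382 units/day
Takt = 1.19 min/unit

1.19 min/unit


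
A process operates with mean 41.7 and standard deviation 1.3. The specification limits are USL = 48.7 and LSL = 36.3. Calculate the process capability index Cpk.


Cpu = (48.7 - 41.7) / (3 * 1.3) = 1.79
Cpl = (41.7 - 36.3) / (3 * 1.3) = 1.38
Cpk = min(1.79, 1.38) = 1.38

1.38


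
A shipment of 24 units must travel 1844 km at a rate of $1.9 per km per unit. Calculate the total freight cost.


TC = dist * cost * units = 1844 * 1.9 * 24 = $84086.40

$84086.40


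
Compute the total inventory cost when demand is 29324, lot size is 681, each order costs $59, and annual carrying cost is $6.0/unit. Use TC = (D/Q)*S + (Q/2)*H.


TC = 29324/681 * 59 + 681/2 * 6.0

$4583.55


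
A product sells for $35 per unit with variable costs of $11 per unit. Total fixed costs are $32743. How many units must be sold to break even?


Formula: BEQ = Fixed Costs / (Price - Variable Cost)
Contribution margin = $35 - $11 = $24/unit
BEQ = ceil($32743 / $24/unit) = ceil(1364.29) = 1365 units

1365 units


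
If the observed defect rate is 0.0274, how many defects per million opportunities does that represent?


DPMO = defect_rate * 1000000 = 0.0274 * 1000000

27400


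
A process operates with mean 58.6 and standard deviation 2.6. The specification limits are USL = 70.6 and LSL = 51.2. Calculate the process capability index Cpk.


Cpu = (70.6 - 58.6) / (3 * 2.6) = 1.54
Cpl = (58.6 - 51.2) / (3 * 2.6) = 0.95
Cpk = min(1.54, 0.95) = 0.95

0.95


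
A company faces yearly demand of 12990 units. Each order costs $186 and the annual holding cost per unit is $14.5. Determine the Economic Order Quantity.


Formula: EOQ = sqrt(2 * D * S / H)
Numerator: 2 * 12990 * 186 = 4832280
2DS/H = 4832280 / 14.5 = 333260.7
EOQ = sqrt(333260.7) = 577.3 units

577.3 units


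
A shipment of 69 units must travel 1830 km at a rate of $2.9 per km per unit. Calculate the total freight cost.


TC = dist * cost * units = 1830 * 2.9 * 69 = $366183.00

$366183.00


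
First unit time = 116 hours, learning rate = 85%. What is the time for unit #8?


Formula: T_n = T_1 * (learning_rate)^(log2(n)) where learning_rate = rate/100
Doublings = log2(8) = 3
T_n = 116 * 0.85^3
T_n = 116 * 0.6141 = 71.2 hours

71.2 hours


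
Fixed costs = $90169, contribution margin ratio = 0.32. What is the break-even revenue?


Formula: BER = Fixed Costs / Contribution Margin Ratio
BER = $90169 / 0.32
BER = $281778.13 (to the nearest cent)

$281778.13


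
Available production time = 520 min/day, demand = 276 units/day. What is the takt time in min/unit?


Formula: Takt Time = Available Production Time / Customer Demand
Takt = 520 min/day / 276 units/day
Takt = 1.88 min/unit

1.88 min/unit


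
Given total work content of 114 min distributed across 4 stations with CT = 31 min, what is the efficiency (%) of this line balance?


Formula: Efficiency = Sum of Task Times / (N_stations * CT) * 100
Total station capacity = 4 stations * 31 min = 124 min
Efficiency = 114 / 124 * 100 = 91.9%

91.9%


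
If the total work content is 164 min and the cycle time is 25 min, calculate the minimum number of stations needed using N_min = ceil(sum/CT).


Formula: N_min = ceil(Sum of Task Times / Cycle Time)
N_min = ceil(164 min / 25 min) = ceil(6.56)
N_min = 7 stations

7


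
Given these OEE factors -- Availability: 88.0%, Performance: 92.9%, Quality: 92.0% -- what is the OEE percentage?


Formula: OEE = Availability * Performance * Quality / 10000
A * P = 88.0% * 92.9% / 100 = 81.75%
OEE = 81.75% * 92.0% / 100 = 75.2%

75.2%


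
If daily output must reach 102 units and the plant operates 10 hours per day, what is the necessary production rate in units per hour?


Formula: Production Rate = Daily Demand / Available Hours
Rate = 102 units/day / 10 hours/day
Rate = 10.2 units/hour

10.2 units/hour


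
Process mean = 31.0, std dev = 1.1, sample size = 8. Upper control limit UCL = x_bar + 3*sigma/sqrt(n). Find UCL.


UCL = 31.0 + 3 * 1.1 / sqrt(8)

32.17


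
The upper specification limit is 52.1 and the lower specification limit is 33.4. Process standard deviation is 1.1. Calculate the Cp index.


Cp = (52.1 - 33.4) / (6 * 1.1)

2.83


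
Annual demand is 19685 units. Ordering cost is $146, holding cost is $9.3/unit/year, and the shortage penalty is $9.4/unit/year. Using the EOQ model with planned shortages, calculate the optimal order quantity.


Formula: EOQ* = sqrt(2DS/H) * sqrt((H+P)/P)
Base EOQ = sqrt(2*19685*146/9.3) = 786.17 units
Correction = sqrt((9.3+9.4)/9.4) = 1.41045
EOQ* = 786.17 * 1.41045 = 1108.9 units

1108.9 units
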